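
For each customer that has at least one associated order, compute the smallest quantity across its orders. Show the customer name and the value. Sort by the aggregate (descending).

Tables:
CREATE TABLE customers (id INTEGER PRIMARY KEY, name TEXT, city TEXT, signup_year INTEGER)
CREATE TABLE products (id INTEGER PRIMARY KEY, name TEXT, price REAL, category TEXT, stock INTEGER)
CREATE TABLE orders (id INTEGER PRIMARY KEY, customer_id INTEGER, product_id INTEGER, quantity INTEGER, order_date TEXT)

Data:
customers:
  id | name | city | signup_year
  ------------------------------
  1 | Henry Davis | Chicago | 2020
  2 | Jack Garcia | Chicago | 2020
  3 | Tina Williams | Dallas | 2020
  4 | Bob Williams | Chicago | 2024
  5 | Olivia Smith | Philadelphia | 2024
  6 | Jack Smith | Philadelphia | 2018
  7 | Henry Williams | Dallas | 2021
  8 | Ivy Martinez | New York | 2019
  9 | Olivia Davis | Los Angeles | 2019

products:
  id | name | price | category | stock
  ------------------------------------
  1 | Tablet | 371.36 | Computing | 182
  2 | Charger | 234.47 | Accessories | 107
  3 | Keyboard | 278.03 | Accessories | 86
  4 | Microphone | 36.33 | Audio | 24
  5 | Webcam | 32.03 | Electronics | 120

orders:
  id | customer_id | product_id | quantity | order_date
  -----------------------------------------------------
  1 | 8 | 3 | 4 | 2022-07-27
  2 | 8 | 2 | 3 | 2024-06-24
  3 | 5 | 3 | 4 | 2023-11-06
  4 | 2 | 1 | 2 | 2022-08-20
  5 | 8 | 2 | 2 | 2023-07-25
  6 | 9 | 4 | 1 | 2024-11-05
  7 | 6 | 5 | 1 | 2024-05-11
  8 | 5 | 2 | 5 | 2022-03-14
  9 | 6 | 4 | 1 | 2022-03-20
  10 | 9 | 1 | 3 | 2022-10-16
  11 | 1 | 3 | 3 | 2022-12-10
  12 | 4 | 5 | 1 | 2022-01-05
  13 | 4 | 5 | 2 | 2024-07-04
SELECT p.name, MIN(c.quantity) AS min_quantity FROM orders c JOIN customers p ON c.customer_id = p.id GROUP BY p.id, p.name ORDER BY min_quantity DESC

Execution result:
name | min_quantity
Olivia Smith | 4
Henry Davis | 3
Jack Garcia | 2
Ivy Martinez | 2
Bob Williams | 1
Jack Smith | 1
Olivia Davis | 1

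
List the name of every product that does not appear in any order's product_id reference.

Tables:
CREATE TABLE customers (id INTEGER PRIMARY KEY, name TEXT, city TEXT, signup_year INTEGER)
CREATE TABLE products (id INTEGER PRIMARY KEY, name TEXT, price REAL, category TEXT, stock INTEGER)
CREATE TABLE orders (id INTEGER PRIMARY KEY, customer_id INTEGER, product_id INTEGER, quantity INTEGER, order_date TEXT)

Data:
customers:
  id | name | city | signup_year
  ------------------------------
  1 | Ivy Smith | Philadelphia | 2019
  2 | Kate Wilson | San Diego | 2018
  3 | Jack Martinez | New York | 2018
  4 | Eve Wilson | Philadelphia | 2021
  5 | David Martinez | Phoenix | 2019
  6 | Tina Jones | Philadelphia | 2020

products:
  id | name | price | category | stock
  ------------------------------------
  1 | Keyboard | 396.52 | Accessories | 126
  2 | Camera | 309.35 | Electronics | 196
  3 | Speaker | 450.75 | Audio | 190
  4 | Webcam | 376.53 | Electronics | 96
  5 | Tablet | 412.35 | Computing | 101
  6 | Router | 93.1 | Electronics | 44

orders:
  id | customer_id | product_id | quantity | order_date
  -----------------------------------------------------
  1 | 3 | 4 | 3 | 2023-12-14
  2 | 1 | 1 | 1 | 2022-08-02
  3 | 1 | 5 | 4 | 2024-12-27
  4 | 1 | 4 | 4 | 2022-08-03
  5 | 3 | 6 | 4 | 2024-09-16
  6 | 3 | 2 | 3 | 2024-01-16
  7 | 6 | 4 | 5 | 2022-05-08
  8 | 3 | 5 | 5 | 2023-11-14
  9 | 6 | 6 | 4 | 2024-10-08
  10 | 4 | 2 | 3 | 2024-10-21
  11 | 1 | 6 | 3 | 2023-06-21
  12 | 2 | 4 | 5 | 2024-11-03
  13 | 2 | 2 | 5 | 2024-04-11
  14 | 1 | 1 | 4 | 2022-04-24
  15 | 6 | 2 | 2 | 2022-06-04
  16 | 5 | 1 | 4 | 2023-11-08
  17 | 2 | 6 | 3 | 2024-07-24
SELECT p.name FROM products p LEFT JOIN orders c ON c.product_id = p.id WHERE c.id IS NULL

Execution result:
Speaker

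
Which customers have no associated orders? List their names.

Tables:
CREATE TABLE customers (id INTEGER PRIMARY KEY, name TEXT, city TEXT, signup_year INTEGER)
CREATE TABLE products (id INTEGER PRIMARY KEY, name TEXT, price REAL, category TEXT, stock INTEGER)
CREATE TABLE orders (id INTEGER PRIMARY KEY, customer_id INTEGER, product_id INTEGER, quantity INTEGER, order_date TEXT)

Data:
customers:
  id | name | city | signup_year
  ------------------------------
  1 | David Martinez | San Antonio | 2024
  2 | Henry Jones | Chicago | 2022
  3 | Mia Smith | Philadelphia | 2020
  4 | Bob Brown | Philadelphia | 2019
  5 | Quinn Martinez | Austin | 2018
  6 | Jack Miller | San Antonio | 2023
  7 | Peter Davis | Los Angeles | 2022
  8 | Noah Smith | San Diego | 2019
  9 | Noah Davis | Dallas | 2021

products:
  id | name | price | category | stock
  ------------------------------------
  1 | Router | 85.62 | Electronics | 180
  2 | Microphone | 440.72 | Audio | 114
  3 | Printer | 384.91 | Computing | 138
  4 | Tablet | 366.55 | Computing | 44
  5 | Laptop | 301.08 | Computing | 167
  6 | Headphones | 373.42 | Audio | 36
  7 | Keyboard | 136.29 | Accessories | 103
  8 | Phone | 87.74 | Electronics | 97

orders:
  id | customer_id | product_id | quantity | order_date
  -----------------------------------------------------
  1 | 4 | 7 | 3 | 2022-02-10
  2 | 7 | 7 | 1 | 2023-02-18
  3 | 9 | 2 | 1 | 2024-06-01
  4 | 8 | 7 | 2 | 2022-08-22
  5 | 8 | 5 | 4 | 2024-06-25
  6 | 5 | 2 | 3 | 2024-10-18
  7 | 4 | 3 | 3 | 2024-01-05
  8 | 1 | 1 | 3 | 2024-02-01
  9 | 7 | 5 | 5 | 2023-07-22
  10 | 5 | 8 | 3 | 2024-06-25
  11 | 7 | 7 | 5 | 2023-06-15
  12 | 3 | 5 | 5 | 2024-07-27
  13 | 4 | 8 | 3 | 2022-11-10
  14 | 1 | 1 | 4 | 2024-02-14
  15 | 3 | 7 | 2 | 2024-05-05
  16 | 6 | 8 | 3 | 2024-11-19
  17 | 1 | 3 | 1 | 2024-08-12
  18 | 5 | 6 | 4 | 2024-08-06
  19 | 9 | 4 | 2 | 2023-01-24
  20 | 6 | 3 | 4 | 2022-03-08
SELECT p.name FROM customers p LEFT JOIN orders c ON c.customer_id = p.id WHERE c.id IS NULL

Execution result:
Henry Jones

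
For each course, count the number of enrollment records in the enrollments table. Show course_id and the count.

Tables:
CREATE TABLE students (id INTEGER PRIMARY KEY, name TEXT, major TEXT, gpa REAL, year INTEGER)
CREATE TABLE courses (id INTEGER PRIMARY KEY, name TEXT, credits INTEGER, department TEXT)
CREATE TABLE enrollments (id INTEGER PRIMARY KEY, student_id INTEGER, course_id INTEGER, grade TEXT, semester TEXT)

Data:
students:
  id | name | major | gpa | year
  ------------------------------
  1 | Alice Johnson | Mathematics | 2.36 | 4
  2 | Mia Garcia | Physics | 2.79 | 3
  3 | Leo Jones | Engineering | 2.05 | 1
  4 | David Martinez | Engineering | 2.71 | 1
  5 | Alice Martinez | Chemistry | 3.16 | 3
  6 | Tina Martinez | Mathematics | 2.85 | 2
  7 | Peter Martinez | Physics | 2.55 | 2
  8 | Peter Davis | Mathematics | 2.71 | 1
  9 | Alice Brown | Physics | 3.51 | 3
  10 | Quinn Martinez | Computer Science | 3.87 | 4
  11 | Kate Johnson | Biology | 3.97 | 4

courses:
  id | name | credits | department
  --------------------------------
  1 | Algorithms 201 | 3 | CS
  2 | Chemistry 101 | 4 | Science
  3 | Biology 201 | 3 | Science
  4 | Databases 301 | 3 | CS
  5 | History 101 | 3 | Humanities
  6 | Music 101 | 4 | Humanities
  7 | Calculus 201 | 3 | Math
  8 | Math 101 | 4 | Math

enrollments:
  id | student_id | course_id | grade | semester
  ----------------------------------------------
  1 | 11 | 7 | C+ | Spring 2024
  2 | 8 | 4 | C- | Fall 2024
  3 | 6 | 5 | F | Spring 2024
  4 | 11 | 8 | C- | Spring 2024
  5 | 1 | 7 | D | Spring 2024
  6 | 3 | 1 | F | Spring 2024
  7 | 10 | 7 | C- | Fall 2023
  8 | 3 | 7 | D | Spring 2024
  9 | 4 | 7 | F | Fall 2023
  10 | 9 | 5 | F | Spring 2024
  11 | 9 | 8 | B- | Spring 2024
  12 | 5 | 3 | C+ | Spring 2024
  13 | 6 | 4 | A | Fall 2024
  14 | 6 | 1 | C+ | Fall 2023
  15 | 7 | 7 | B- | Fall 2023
SELECT course_id, COUNT(*) AS enrollment_count FROM enrollments GROUP BY course_id

Execution result:
course_id | enrollment_count
1 | 2
3 | 1
4 | 2
5 | 2
7 | 6
8 | 2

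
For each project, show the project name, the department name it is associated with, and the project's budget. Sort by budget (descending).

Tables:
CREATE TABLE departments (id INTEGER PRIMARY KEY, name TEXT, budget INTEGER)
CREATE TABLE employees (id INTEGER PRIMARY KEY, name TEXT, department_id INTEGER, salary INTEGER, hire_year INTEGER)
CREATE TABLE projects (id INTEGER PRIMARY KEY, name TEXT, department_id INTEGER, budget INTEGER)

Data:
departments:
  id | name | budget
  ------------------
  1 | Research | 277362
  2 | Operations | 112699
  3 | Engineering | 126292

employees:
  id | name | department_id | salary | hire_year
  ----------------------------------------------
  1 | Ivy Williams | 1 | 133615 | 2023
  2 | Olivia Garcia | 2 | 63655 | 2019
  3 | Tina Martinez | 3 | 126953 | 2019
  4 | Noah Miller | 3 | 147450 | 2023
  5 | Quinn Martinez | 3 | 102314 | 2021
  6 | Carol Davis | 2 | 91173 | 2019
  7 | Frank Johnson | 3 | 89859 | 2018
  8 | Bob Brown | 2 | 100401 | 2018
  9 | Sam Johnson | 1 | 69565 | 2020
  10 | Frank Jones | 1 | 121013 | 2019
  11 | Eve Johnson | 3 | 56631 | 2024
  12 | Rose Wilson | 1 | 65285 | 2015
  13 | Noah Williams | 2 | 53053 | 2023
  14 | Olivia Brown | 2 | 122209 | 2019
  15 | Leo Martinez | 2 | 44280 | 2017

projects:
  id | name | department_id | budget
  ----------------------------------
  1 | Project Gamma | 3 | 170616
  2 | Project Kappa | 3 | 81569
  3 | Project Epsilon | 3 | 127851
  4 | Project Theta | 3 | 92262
SELECT c.name, p.name AS department, c.budget FROM projects c JOIN departments p ON c.department_id = p.id ORDER BY c.budget DESC

Execution result:
name | department | budget
Project Gamma | Engineering | 170616
Project Epsilon | Engineering | 127851
Project Theta | Engineering | 92262
Project Kappa | Engineering | 81569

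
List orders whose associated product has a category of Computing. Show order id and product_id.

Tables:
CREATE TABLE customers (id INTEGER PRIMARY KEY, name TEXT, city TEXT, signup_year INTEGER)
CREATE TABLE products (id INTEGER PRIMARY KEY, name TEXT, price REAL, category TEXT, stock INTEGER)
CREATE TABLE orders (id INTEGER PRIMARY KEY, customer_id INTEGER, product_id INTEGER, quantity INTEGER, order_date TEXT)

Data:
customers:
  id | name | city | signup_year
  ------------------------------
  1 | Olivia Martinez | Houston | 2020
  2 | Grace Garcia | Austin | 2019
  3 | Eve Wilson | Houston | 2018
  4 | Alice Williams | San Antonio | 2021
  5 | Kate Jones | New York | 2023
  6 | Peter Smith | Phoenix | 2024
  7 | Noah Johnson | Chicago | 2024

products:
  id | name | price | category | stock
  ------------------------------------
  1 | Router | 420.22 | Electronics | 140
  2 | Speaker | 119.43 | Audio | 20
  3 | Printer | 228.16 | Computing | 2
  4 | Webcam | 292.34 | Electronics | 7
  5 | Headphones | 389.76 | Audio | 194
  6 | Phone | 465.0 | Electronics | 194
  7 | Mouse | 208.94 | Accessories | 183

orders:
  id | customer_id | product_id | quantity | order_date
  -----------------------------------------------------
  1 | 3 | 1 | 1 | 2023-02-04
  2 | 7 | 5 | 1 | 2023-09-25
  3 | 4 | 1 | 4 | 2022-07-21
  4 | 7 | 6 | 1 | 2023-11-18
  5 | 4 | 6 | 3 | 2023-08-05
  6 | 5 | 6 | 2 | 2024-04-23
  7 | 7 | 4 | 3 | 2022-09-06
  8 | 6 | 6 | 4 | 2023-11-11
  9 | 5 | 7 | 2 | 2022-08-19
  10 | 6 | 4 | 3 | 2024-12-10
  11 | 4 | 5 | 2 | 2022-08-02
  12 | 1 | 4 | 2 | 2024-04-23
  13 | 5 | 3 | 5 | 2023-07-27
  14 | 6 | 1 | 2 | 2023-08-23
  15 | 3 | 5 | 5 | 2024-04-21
SELECT id, product_id FROM orders WHERE product_id IN (SELECT id FROM products WHERE category = 'Computing')

Execution result:
id | product_id
13 | 3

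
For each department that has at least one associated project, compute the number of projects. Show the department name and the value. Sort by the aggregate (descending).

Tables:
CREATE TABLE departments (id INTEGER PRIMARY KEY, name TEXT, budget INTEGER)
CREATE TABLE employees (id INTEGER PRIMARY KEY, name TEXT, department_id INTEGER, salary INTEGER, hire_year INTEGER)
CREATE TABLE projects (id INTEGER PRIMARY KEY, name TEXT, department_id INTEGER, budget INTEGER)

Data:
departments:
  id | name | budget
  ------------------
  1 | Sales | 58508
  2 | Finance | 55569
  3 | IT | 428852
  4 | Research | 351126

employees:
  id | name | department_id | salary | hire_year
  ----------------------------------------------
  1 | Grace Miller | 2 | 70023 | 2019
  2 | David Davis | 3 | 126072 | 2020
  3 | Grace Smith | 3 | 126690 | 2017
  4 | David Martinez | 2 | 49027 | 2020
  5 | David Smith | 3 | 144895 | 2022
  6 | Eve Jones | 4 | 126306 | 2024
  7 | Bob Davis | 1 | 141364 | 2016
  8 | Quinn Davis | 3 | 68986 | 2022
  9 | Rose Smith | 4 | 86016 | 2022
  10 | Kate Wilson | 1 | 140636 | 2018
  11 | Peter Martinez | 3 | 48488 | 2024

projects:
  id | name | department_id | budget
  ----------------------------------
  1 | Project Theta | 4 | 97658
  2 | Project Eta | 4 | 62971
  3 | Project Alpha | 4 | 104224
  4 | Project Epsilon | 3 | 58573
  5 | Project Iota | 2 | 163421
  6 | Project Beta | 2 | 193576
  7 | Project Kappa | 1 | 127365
SELECT p.name, COUNT(*) AS n FROM projects c JOIN departments p ON c.department_id = p.id GROUP BY p.id, p.name ORDER BY n DESC

Execution result:
name | n
Research | 3
Finance | 2
Sales | 1
IT | 1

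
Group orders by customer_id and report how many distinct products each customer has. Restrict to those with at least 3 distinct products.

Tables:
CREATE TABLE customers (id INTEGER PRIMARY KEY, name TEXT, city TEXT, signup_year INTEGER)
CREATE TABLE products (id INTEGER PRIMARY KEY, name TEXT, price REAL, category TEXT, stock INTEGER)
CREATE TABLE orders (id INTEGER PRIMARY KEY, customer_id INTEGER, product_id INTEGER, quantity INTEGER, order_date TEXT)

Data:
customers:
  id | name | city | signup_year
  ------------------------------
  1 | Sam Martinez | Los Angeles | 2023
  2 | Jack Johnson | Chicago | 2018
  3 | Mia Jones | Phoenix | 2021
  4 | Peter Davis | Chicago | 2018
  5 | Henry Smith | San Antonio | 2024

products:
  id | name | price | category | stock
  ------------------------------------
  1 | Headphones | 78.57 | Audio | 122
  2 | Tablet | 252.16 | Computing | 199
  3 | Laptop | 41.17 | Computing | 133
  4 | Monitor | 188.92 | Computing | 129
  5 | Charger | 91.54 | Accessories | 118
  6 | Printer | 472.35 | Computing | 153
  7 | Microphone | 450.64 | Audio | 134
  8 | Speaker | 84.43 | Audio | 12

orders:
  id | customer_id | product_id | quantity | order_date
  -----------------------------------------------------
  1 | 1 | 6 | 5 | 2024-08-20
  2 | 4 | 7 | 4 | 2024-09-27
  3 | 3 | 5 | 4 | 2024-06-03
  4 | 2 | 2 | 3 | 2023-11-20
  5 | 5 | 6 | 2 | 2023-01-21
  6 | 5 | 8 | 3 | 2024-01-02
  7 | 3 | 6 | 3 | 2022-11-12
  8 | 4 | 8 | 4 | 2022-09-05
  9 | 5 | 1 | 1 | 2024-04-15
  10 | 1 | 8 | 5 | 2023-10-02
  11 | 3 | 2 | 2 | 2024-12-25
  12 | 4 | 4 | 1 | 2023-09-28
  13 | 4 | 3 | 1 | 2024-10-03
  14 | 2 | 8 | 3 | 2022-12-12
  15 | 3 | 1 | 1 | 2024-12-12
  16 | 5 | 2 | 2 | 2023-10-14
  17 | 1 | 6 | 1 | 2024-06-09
SELECT customer_id, COUNT(DISTINCT product_id) AS distinct_product_count FROM orders GROUP BY customer_id HAVING COUNT(DISTINCT product_id) >= 3

Execution result:
customer_id | distinct_product_count
3 | 4
4 | 4
5 | 4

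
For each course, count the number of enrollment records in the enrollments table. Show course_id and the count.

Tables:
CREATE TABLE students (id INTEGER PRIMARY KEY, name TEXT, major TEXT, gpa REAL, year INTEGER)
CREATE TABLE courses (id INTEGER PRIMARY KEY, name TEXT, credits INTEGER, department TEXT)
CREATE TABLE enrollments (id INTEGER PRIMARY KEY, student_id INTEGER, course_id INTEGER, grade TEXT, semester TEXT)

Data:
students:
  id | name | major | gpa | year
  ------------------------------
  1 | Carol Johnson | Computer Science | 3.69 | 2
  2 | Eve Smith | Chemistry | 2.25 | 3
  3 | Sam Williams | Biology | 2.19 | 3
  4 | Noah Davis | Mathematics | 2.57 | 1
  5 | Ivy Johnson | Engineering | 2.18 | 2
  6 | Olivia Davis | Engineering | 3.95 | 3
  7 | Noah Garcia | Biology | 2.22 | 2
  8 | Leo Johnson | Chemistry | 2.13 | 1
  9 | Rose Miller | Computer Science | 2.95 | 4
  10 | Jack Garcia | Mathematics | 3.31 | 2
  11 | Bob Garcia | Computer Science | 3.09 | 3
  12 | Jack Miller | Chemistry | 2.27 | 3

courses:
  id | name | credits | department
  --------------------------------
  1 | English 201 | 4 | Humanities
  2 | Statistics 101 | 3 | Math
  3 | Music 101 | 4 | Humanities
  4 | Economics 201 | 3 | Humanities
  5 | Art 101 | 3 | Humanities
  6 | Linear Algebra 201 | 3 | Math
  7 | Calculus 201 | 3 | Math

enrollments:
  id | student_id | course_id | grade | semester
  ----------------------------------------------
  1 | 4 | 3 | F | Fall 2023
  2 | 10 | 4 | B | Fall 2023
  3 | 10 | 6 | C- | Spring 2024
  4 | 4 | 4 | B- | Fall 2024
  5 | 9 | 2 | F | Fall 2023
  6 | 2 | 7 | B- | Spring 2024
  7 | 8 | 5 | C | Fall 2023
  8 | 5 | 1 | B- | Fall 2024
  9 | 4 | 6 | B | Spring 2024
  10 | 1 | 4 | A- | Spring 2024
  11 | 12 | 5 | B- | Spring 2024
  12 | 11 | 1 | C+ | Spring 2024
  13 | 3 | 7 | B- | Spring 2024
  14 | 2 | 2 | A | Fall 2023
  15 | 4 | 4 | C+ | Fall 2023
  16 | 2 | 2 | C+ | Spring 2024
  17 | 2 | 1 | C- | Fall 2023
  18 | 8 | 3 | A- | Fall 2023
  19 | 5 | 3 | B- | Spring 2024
SELECT course_id, COUNT(*) AS enrollment_count FROM enrollments GROUP BY course_id

Execution result:
course_id | enrollment_count
1 | 3
2 | 3
3 | 3
4 | 4
5 | 2
6 | 2
7 | 2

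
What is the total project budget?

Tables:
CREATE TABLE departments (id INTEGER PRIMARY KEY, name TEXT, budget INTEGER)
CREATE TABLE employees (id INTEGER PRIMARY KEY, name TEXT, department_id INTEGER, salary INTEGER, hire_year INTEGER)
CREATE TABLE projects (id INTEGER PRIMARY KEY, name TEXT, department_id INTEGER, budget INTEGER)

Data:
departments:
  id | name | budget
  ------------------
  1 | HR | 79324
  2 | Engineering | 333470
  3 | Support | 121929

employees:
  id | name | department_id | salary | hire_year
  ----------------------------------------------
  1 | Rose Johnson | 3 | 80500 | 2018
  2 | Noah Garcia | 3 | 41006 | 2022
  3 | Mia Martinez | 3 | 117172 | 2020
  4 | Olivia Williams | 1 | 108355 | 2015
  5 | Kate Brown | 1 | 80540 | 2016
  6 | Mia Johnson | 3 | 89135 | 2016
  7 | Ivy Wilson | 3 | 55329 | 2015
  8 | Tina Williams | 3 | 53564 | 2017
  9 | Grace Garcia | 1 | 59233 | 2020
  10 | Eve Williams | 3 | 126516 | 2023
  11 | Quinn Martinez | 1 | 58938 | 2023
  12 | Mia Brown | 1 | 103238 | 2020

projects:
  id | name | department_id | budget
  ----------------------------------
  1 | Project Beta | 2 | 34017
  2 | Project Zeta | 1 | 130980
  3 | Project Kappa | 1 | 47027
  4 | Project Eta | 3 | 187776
SELECT SUM(budget) FROM projects

Execution result:
399800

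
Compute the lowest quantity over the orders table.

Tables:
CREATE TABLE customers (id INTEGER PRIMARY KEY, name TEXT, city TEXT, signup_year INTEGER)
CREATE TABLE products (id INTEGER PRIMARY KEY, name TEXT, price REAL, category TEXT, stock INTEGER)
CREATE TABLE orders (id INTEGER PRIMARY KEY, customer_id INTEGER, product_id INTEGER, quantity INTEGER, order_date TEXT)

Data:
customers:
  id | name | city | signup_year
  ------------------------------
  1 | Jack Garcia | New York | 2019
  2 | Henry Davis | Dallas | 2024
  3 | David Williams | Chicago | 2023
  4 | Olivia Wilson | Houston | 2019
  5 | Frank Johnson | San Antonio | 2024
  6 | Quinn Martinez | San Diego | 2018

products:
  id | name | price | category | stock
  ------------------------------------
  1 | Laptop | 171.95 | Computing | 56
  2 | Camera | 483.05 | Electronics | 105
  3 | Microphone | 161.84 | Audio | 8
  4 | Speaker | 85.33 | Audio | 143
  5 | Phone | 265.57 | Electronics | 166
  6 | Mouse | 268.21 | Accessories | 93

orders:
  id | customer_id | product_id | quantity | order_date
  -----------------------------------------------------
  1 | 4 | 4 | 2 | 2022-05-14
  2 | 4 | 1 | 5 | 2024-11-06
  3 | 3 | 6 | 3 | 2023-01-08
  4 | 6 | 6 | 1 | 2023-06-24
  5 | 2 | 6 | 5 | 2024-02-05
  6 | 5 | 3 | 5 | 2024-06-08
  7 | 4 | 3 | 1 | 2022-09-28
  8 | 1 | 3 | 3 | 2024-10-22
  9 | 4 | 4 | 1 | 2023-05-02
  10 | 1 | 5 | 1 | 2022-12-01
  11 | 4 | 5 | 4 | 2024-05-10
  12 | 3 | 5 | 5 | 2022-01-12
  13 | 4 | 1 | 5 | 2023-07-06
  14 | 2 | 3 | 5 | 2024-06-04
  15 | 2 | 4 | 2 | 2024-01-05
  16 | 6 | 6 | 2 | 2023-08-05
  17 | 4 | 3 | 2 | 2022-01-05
SELECT MIN(quantity) FROM orders

Execution result:
1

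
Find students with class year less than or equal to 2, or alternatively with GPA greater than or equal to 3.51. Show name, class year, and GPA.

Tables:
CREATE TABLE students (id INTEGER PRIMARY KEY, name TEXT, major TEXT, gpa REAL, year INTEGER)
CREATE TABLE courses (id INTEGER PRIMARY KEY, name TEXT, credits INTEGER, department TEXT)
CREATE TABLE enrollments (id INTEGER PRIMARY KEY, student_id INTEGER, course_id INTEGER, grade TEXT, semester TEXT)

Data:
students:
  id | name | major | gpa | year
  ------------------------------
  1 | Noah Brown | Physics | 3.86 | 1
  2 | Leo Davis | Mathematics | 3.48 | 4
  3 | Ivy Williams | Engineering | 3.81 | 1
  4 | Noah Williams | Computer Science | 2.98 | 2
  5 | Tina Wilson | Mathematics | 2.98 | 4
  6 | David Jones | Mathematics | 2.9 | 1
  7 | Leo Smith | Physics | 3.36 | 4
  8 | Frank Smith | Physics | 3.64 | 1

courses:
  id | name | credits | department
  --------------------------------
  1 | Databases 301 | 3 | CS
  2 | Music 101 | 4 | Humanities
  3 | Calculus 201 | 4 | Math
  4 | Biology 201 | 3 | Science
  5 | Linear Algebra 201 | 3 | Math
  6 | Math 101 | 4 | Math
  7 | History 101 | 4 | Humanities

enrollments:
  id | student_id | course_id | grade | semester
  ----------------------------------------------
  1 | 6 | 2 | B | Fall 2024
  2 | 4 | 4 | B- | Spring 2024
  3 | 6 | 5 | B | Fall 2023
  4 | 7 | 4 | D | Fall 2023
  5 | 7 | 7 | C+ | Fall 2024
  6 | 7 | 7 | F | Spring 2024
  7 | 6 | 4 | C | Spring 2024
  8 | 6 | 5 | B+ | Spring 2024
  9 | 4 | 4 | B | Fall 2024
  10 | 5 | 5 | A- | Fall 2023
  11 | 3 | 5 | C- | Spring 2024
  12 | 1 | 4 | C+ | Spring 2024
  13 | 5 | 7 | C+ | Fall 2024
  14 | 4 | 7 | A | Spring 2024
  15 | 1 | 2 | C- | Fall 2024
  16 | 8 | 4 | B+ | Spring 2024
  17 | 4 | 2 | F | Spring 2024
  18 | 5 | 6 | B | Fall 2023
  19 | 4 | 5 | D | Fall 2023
SELECT name, year, gpa FROM students WHERE year <= 2 OR gpa >= 3.51

Execution result:
name | year | gpa
Noah Brown | 1 | 3.86
Ivy Williams | 1 | 3.81
Noah Williams | 2 | 2.98
David Jones | 1 | 2.90
Frank Smith | 1 | 3.64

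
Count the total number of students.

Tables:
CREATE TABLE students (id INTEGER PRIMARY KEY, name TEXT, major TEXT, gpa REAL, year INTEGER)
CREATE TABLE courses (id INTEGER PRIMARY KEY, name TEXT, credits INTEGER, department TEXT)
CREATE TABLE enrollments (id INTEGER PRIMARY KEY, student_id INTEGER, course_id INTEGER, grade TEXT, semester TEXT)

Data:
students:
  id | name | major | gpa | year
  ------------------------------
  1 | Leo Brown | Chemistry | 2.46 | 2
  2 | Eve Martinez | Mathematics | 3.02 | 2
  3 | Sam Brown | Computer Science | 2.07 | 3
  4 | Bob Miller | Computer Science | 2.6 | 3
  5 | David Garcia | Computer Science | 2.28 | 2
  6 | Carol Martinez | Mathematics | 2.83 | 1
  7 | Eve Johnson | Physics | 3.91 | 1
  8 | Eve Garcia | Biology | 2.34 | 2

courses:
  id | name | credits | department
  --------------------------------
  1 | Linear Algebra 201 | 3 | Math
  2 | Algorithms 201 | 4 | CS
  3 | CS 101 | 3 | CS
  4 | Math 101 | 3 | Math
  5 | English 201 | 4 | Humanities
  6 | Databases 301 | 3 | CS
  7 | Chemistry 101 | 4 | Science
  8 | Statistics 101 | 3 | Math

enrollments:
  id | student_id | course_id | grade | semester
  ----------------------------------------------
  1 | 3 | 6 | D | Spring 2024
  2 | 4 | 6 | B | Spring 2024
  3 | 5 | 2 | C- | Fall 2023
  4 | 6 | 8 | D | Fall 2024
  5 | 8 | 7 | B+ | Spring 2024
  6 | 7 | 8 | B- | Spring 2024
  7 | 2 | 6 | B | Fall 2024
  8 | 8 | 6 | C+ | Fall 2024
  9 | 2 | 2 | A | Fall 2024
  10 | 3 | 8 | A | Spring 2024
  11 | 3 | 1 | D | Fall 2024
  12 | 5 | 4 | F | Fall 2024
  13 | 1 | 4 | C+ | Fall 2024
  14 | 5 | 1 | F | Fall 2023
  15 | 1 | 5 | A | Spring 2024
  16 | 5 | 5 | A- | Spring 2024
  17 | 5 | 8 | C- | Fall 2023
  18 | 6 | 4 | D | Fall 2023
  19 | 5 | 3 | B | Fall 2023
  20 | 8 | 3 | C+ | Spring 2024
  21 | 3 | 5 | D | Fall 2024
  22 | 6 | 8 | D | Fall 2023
SELECT COUNT(*) FROM students

Execution result:
8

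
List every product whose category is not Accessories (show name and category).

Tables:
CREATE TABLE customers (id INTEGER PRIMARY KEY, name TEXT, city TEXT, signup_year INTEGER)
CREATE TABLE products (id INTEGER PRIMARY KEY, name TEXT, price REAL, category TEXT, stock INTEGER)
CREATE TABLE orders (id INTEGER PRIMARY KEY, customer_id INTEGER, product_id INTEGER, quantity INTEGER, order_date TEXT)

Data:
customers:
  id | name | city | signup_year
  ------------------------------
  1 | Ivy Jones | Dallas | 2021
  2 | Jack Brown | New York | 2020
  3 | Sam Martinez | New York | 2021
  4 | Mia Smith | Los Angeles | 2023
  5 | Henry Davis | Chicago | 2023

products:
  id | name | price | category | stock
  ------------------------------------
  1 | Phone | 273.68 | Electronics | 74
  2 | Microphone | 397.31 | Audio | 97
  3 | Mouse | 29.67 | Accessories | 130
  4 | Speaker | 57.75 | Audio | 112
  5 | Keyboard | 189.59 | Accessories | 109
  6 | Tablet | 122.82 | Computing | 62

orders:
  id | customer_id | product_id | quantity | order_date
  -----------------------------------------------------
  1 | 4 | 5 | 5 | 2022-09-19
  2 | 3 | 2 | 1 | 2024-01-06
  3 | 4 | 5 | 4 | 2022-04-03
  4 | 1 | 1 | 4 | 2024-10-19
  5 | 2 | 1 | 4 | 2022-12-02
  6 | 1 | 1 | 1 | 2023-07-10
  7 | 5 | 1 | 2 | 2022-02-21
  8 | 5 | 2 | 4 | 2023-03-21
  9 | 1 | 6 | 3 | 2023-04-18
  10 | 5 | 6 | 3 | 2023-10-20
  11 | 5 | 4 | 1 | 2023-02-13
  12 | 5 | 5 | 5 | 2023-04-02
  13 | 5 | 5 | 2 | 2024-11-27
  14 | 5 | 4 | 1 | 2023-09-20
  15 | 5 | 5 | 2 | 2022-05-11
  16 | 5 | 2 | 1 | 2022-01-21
SELECT name, category FROM products WHERE category <> 'Accessories'

Execution result:
name | category
Phone | Electronics
Microphone | Audio
Speaker | Audio
Tablet | Computing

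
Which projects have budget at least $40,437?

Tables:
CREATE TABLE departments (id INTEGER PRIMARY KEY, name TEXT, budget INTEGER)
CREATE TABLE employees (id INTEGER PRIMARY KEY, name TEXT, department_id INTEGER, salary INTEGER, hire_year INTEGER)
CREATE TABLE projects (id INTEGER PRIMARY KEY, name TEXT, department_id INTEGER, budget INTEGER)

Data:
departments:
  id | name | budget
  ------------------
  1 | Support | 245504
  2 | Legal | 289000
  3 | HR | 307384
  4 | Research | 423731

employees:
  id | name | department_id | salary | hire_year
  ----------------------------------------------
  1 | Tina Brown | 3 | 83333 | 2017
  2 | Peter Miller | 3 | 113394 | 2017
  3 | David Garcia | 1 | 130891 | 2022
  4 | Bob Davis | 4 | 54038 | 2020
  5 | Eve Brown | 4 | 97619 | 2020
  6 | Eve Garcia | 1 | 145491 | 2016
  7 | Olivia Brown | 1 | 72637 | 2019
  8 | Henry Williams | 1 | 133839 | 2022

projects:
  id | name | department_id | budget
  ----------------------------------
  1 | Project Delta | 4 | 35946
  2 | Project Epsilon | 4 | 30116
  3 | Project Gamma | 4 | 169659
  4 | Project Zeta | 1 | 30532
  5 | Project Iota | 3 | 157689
SELECT name, budget FROM projects WHERE budget >= 40437

Execution result:
name | budget
Project Gamma | 169659
Project Iota | 157689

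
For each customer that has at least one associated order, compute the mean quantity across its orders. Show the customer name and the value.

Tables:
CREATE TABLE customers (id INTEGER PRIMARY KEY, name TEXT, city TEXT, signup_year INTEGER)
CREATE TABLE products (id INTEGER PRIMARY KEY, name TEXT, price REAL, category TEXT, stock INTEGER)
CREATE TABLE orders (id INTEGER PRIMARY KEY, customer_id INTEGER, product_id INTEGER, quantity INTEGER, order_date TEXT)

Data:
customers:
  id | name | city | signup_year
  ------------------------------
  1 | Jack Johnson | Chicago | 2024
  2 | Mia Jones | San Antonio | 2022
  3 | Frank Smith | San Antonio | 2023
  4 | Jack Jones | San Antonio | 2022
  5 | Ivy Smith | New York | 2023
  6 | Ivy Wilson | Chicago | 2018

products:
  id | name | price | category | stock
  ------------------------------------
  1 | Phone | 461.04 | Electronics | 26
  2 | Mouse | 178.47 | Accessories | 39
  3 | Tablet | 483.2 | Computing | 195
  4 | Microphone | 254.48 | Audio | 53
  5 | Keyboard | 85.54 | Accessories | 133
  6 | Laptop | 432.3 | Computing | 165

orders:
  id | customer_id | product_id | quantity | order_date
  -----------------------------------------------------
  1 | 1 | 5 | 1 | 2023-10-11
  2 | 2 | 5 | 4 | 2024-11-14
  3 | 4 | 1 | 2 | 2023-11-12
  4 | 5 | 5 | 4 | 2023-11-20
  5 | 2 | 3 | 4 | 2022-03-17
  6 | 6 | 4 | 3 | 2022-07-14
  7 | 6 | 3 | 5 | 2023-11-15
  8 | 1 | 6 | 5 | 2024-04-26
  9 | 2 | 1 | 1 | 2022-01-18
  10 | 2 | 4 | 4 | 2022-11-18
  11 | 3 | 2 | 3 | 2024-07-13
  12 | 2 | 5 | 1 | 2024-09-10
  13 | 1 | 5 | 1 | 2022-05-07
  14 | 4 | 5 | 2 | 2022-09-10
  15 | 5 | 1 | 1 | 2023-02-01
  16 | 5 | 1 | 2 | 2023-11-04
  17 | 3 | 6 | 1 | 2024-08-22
SELECT p.name, AVG(c.quantity) AS avg_quantity FROM orders c JOIN customers p ON c.customer_id = p.id GROUP BY p.id, p.name

Execution result:
name | avg_quantity
Jack Johnson | 2.33
Mia Jones | 2.80
Frank Smith | 2.00
Jack Jones | 2.00
Ivy Smith | 2.33
Ivy Wilson | 4.00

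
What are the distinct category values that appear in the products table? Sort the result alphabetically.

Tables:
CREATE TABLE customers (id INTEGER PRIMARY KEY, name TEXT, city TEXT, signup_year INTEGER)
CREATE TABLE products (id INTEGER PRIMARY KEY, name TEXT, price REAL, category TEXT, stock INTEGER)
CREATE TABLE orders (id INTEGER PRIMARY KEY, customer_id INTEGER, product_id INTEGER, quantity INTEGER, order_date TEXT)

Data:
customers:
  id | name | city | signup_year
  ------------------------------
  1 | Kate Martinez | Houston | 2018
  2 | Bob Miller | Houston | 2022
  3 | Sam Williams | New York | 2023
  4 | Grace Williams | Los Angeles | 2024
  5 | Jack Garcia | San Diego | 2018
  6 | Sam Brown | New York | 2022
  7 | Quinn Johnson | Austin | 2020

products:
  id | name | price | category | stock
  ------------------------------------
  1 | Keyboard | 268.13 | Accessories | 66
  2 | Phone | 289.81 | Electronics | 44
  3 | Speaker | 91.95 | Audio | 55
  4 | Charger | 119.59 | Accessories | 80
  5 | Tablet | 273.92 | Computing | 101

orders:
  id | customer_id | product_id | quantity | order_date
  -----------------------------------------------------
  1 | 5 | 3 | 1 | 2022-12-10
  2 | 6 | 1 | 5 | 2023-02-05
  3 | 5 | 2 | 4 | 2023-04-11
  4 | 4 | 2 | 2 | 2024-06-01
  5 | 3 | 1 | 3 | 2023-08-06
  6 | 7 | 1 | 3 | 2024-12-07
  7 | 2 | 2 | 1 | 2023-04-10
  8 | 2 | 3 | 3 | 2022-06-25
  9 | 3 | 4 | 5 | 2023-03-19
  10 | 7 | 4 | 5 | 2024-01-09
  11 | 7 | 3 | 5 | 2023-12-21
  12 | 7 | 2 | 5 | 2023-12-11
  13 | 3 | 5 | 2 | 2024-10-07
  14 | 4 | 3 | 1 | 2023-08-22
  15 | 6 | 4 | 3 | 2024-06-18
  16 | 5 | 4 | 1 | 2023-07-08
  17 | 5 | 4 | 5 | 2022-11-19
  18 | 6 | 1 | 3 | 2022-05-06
SELECT DISTINCT category FROM products ORDER BY category

Execution result:
category
Accessories
Audio
Computing
Electronics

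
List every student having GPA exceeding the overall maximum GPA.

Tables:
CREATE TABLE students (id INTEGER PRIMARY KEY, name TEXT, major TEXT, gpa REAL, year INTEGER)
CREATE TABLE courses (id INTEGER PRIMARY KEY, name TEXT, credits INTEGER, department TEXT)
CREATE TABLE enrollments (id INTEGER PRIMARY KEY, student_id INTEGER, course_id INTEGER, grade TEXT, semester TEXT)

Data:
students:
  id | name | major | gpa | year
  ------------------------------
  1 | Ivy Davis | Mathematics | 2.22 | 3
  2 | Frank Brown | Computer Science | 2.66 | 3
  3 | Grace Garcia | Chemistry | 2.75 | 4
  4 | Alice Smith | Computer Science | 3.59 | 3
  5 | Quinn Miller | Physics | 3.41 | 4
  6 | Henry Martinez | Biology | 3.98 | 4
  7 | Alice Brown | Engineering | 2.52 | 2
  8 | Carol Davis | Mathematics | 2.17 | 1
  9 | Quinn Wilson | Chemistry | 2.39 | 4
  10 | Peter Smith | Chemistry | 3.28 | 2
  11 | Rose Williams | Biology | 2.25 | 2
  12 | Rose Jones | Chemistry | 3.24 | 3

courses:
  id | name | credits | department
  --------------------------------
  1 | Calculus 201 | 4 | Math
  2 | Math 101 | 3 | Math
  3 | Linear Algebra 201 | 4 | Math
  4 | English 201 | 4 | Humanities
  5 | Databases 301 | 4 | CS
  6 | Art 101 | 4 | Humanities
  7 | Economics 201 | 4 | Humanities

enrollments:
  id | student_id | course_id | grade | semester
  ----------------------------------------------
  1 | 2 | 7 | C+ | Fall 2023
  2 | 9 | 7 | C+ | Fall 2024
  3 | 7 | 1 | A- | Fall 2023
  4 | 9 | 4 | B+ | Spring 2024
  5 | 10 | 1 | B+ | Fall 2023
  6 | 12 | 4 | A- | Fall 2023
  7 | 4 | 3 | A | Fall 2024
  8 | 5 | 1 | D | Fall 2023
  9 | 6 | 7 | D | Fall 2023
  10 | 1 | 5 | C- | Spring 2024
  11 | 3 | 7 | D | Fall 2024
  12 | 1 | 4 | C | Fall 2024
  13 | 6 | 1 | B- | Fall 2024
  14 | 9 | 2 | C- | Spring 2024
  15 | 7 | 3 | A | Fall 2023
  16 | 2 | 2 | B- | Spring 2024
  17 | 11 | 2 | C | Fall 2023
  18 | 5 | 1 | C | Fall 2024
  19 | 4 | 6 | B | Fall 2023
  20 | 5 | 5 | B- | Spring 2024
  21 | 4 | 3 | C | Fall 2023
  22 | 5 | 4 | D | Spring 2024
SELECT name, gpa FROM students WHERE gpa > (SELECT MAX(gpa) FROM students)

Execution result:
(no rows)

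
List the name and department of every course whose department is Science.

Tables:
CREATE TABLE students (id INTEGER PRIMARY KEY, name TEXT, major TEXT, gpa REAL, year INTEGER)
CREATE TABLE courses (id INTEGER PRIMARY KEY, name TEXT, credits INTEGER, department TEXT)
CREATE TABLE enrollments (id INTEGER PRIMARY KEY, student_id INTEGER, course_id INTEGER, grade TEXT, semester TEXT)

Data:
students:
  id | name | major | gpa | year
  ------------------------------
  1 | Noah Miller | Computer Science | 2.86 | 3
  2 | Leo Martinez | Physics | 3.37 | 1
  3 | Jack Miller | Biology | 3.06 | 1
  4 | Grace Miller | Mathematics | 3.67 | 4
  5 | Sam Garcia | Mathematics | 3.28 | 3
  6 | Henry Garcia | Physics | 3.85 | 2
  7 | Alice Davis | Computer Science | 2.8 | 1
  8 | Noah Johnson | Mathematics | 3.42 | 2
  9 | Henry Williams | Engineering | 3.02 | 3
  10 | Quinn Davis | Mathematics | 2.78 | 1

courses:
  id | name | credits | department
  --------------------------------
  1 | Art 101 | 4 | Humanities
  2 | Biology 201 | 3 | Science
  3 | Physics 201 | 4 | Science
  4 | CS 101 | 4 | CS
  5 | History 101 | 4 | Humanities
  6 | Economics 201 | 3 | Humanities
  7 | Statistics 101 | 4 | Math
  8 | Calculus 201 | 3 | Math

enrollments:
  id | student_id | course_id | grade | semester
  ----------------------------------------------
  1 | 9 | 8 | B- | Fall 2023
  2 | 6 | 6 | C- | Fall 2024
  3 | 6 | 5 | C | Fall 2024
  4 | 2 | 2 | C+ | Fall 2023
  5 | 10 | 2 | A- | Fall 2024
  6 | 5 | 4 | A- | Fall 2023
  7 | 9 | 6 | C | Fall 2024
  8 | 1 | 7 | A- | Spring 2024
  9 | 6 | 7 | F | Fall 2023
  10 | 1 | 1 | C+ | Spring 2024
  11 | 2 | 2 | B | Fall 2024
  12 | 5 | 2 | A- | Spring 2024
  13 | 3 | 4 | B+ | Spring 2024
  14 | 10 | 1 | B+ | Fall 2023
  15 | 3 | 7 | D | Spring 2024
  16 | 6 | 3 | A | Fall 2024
SELECT name, department FROM courses WHERE department = 'Science'

Execution result:
name | department
Biology 201 | Science
Physics 201 | Science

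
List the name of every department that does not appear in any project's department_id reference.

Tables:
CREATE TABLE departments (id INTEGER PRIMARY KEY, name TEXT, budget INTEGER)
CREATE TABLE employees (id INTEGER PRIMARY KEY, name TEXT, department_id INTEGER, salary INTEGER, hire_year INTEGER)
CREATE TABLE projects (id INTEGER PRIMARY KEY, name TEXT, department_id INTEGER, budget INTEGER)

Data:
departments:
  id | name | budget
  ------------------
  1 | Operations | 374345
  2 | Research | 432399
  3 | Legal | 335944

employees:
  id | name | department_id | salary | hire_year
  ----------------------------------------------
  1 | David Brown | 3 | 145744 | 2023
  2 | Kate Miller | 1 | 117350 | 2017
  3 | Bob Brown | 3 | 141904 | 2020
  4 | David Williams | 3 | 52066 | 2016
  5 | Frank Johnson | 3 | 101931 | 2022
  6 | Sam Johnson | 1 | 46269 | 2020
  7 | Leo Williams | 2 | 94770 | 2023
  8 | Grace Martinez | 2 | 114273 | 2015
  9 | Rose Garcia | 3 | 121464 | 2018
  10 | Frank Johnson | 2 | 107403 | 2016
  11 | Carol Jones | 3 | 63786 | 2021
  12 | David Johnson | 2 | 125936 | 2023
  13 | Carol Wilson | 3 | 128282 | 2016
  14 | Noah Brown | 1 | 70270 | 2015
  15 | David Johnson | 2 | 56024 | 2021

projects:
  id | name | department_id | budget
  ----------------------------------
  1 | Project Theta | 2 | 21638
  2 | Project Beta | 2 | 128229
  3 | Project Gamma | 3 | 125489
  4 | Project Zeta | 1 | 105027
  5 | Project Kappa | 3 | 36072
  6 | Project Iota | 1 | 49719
SELECT p.name FROM departments p LEFT JOIN projects c ON c.department_id = p.id WHERE c.id IS NULL

Execution result:
(no rows)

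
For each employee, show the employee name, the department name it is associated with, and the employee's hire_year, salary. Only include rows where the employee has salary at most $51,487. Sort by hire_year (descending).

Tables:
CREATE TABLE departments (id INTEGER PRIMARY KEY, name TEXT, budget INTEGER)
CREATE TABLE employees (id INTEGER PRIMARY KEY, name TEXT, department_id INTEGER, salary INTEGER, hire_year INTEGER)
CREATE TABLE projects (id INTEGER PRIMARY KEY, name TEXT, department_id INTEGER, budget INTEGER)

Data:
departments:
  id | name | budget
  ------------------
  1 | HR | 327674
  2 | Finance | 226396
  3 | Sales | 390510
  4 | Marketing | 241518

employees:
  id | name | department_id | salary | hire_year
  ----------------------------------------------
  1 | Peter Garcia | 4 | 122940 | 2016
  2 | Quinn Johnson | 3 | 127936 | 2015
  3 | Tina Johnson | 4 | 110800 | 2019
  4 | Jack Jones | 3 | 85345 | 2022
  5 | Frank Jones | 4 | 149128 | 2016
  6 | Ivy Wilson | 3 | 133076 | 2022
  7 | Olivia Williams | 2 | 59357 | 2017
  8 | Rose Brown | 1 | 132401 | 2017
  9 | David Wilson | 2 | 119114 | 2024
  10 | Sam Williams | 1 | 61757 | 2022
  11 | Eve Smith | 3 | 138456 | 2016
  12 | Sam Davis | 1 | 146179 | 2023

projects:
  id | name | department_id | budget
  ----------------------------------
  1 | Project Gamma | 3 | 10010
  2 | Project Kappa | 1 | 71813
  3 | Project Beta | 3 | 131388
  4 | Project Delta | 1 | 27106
SELECT c.name, p.name AS department, c.hire_year, c.salary FROM employees c JOIN departments p ON c.department_id = p.id WHERE c.salary <= 51487 ORDER BY c.hire_year DESC

Execution result:
(no rows)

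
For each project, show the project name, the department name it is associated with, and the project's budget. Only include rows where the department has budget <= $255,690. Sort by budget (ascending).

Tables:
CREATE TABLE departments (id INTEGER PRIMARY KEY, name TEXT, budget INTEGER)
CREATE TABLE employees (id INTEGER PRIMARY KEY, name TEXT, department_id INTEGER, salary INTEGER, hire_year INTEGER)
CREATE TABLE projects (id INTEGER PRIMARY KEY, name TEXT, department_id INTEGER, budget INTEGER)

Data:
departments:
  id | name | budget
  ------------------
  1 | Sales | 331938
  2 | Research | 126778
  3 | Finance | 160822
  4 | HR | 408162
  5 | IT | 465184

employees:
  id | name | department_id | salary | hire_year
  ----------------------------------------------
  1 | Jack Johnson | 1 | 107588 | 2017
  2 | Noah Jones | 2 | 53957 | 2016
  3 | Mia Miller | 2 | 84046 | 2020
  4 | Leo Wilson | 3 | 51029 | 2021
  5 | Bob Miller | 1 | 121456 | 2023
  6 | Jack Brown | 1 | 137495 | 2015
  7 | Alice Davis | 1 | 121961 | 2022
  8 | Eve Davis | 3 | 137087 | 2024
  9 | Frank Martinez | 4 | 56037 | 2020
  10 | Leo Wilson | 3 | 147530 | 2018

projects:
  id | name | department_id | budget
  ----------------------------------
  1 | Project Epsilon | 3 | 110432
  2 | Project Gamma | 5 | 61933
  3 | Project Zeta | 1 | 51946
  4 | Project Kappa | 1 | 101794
SELECT c.name, p.name AS department, c.budget FROM projects c JOIN departments p ON c.department_id = p.id WHERE p.budget <= 255690 ORDER BY c.budget ASC

Execution result:
name | department | budget
Project Epsilon | Finance | 110432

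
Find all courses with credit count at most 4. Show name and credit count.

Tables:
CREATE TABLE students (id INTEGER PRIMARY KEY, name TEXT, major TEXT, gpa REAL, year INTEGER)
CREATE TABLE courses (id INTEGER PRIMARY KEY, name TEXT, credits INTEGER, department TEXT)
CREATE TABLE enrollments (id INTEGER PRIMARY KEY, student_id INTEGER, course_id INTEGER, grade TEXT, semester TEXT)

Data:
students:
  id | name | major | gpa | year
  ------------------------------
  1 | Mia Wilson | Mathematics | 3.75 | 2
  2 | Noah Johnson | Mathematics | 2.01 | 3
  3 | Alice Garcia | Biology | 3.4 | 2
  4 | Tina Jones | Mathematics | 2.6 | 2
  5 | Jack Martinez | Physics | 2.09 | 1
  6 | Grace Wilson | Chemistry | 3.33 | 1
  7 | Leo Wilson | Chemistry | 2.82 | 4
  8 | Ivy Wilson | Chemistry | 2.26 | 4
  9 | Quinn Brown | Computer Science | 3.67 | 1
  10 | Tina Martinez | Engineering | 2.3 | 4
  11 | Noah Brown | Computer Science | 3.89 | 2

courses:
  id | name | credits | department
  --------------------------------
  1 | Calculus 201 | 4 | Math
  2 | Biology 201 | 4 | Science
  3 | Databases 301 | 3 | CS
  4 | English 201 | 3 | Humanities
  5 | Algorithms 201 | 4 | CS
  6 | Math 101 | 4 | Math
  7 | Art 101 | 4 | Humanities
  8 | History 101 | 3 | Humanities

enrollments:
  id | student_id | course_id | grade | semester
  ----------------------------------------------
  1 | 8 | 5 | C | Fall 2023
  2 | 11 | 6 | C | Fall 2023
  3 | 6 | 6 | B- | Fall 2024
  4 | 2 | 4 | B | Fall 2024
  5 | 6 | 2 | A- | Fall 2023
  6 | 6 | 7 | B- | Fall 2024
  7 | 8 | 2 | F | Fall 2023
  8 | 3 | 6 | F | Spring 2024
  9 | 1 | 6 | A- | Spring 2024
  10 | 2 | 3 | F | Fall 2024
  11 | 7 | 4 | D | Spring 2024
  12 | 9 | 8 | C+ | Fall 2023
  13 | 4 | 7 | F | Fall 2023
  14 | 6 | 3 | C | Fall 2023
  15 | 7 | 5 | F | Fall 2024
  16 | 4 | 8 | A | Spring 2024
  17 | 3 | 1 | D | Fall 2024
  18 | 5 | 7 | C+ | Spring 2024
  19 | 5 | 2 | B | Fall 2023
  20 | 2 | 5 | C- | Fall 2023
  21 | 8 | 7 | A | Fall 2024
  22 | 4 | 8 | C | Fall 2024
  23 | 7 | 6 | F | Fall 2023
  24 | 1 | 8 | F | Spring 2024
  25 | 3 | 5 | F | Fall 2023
SELECT name, credits FROM courses WHERE credits <= 4

Execution result:
name | credits
Calculus 201 | 4
Biology 201 | 4
Databases 301 | 3
English 201 | 3
Algorithms 201 | 4
Math 101 | 4
Art 101 | 4
History 101 | 3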